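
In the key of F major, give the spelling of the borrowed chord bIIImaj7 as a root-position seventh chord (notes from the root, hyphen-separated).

The root of bIIImaj7 is the lowered 3rd degree: A becomes Ab. Stacking thirds in F minor on Ab gives Ab–C–Eb–G.

Ab-C-Eb-G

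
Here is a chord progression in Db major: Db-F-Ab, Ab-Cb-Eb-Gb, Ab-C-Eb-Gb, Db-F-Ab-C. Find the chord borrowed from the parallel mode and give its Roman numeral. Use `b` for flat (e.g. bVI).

v7

Db major has the diatonic set Db, Ebm, Fm, Gb, Ab, Bbm, Cdim. Db–F–Ab = Db, Ab–C–Eb–Gb = Ab7 and Db–F–Ab–C = Dbmaj7 are all diatonic. Ab–Cb–Eb–Gb is not: scale degree 5 in Db major carries Ab (V). In Db minor the chord on that degree is Abm7, so here it functions as v7, borrowed from the parallel minor.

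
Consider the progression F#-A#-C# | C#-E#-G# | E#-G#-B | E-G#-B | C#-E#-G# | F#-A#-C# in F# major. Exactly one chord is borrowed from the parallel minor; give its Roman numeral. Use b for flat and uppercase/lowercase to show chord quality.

bVII

In F# major the diatonic chords are F#, G#m, A#m, B, C#, D#m, E#dim. Of the given chords, F#–A#–C# = F#, C#–E#–G# = C# and E#–G#–B = E#dim are diatonic. But E–G#–B is foreign: the diatonic vii° on degree 7 is E#dim, whereas E comes from F# minor. It is labeled bVII.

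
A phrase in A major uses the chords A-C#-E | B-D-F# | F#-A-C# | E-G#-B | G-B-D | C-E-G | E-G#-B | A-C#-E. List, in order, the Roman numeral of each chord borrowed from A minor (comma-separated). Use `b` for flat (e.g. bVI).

The diatonic triads in A major are A, Bm, C#m, D, E, F#m, G#dim. Of the given chords, A–C#–E = A, B–D–F# = Bm, F#–A–C# = F#m and E–G#–B = E are diatonic. But G–B–D is foreign: the diatonic vii° on degree 7 is G#dim, whereas G comes from A minor. It is labeled bVII. C–E–G doesn't fit — on degree 3 A major would have C#m (iii). C is the degree-3 chord of A minor, so it is the borrowed bIII.

bVII, bIII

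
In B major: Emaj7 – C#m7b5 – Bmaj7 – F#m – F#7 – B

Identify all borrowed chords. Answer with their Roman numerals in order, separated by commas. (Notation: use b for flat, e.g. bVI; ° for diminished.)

The diatonic triads in B major are B, C#m, D#m, E, F#, G#m, A#dim. Emaj7, Bmaj7, F#7 and B all belong to that set. But C#m7b5 (C#–E–G–B) is foreign: the diatonic ii on degree 2 is C#m, whereas C#m7b5 comes from B minor. It is labeled iiø7. But F#m (F#–A–C#) is foreign: the diatonic V on degree 5 is F#, whereas F#m comes from B minor. It is labeled v.

iiø7, v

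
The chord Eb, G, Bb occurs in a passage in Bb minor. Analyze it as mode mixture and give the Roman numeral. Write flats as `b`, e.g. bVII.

IV

The root Eb is the diatonic 4th degree of Bb minor; the borrowing shows in the chord quality. Eb–G–Bb is a major chord — the form found in Bb major, not the diatonic iv (Ebm). Borrowed into Bb minor it is written IV.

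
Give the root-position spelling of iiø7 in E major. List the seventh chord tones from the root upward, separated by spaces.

F# A C E

iiø7 is built on scale degree 2, which is F# in both E major and its parallel. Building the half-diminished-seventh chord from the parallel minor on F#: F#–A–C–E.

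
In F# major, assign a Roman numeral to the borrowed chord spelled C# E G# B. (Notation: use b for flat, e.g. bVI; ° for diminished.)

C# is scale degree 5 in F# major. Diatonically F# major has C# (V) on that degree; C#–E–G#–B is instead the minor-seventh chord native to F# minor, so it takes the label v7.

v7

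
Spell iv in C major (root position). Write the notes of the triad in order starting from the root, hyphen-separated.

iv is built on scale degree 4, which is F in both C major and its parallel. In C minor the chord on F is F–Ab–C.

F-Ab-C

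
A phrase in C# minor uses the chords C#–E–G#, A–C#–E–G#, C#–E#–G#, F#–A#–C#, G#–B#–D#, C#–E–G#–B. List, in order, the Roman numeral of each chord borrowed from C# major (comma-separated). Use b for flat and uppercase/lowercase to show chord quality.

I, IV

The diatonic triads in C# minor (with V from harmonic minor) are C#m, D#dim, E, F#m, G#, A, B. Of the given chords, C#–E–G# = C#m, A–C#–E–G# = Amaj7, G#–B#–D# = G# and C#–E–G#–B = C#m7 are diatonic. But C#–E#–G# is foreign: the diatonic i on degree 1 is C#m, whereas C# comes from C# major. It is labeled I. But F#–A#–C# is foreign: the diatonic iv on degree 4 is F#m, whereas F# comes from C# major. It is labeled IV.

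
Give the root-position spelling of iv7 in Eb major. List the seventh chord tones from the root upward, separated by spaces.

iv7 is built on scale degree 4, which is Ab in both Eb major and its parallel. Building the minor-seventh chord from the parallel minor on Ab: Ab–Cb–Eb–Gb.

Ab Cb Eb Gb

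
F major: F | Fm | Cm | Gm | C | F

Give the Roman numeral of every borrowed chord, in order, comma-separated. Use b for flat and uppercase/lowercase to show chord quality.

In F major the diatonic chords are F, Gm, Am, Bb, C, Dm, Edim. F, Gm and C all belong to that set. Fm (F–Ab–C) is not: scale degree 1 in F major carries F (I). In F minor the chord on that degree is Fm, so here it functions as i, borrowed from the parallel minor. Cm (C–Eb–G) is not: scale degree 5 in F major carries C (V). In F minor the chord on that degree is Cm, so here it functions as v, borrowed from the parallel minor.

i, v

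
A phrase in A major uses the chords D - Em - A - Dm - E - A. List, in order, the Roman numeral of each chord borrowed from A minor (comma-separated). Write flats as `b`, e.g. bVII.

In A major the diatonic chords are A, Bm, C#m, D, E, F#m, G#dim. D, A and E are all diatonic. Em (E–G–B) is not: scale degree 5 in A major carries E (V). In A minor the chord on that degree is Em, so here it functions as v, borrowed from the parallel minor. But Dm (D–F–A) is foreign: the diatonic IV on degree 4 is D, whereas Dm comes from A minor. It is labeled iv.

v, iv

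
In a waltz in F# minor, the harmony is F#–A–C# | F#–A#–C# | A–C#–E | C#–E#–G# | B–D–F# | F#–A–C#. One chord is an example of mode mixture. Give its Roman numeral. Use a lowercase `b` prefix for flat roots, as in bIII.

The diatonic triads in F# minor (with V from harmonic minor) are F#m, G#dim, A, Bm, C#, D, E. Of the given chords, F#–A–C# = F#m, A–C#–E = A, C#–E#–G# = C# and B–D–F# = Bm are diatonic. F#–A#–C# doesn't fit — on degree 1 F# minor would have F#m (i). F# is the degree-1 chord of F# major, so it is the borrowed I.

I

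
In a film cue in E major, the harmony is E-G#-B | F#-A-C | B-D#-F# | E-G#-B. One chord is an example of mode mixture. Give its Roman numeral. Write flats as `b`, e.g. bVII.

In E major the diatonic chords are E, F#m, G#m, A, B, C#m, D#dim. Of the given chords, E–G#–B = E and B–D#–F# = B are diatonic. F#–A–C doesn't fit — on degree 2 E major would have F#m (ii). F#dim is the degree-2 chord of E minor, so it is the borrowed ii°.

ii°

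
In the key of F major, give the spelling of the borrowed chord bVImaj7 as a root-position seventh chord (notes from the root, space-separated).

Db F Ab C

Scale degree 6 in F major is D. bVImaj7 uses the lowered form, Db, taken from F minor. In F minor the chord on Db is Db–F–Ab–C.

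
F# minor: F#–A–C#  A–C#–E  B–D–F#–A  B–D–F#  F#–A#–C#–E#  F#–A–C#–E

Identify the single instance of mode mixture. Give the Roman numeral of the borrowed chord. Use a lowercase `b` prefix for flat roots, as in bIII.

In F# minor (with V from harmonic minor) the diatonic chords are F#m, G#dim, A, Bm, C#, D, E. F#–A–C# = F#m, A–C#–E = A, B–D–F#–A = Bm7, B–D–F# = Bm and F#–A–C#–E = F#m7 are all diatonic. But F#–A#–C#–E# is foreign: the diatonic i on degree 1 is F#m, whereas F#maj7 comes from F# major. It is labeled Imaj7.

Imaj7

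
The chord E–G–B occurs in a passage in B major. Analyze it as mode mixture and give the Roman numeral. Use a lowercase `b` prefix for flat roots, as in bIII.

iv

E is scale degree 4 in B major. E–G–B is a minor chord — the form found in B minor, not the diatonic IV (E). Borrowed into B major it is written iv.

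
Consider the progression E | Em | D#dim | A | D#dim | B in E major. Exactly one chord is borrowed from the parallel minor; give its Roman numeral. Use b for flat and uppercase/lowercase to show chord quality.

E major has the diatonic set E, F#m, G#m, A, B, C#m, D#dim. E, D#dim, A and B are all diatonic. But Em (E–G–B) is foreign: the diatonic I on degree 1 is E, whereas Em comes from E minor. It is labeled i.

i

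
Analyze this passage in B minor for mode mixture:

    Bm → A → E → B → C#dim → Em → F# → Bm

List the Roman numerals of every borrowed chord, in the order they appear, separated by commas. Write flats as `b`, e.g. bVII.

IV, I

The diatonic triads in B minor (with V from harmonic minor) are Bm, C#dim, D, Em, F#, G, A. Of the given chords, Bm, A, C#dim, Em and F# are diatonic. E (E–G#–B) doesn't fit — on degree 4 B minor would have Em (iv). E is the degree-4 chord of B major, so it is the borrowed IV. B (B–D#–F#) is not: scale degree 1 in B minor carries Bm (i). In B major the chord on that degree is B, so here it functions as I, borrowed from the parallel major.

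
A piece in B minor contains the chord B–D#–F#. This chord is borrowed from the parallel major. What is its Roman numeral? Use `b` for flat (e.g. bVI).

I

B is scale degree 1 in B minor. Diatonically B minor has Bm (i) on that degree; B–D#–F# is instead the major chord native to B major, so it takes the label I.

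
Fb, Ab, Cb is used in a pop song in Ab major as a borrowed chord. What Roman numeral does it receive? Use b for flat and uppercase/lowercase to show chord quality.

The root Fb is the lowered 6th scale degree — diatonically Ab major has F there. Diatonically Ab major has Fm (vi) on that degree; Fb–Ab–Cb is instead the major chord native to Ab minor, so it takes the label bVI.

bVI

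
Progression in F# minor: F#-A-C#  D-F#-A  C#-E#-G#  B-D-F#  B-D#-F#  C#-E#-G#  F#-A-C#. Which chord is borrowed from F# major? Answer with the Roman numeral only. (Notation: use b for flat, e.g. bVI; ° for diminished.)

IV

In F# minor (with V from harmonic minor) the diatonic chords are F#m, G#dim, A, Bm, C#, D, E. Of the given chords, F#–A–C# = F#m, D–F#–A = D, C#–E#–G# = C# and B–D–F# = Bm are diatonic. B–D#–F# is not: scale degree 4 in F# minor carries Bm (iv). In F# major the chord on that degree is B, so here it functions as IV, borrowed from the parallel major.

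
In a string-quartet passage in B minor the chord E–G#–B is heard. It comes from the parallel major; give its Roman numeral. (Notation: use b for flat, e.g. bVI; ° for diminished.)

IV

E is scale degree 4 in B minor. The diatonic chord on degree 4 would be Em (iv), but E–G#–B is the major chord from B major. As a borrowed chord it is labeled IV.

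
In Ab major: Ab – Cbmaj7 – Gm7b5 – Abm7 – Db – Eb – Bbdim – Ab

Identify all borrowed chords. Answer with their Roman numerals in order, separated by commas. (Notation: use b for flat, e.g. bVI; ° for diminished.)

In Ab major the diatonic chords are Ab, Bbm, Cm, Db, Eb, Fm, Gdim. Of the given chords, Ab, Gm7b5, Db and Eb are diatonic. But Cbmaj7 (Cb–Eb–Gb–Bb) is foreign: the diatonic iii on degree 3 is Cm, whereas Cbmaj7 comes from Ab minor. It is labeled bIIImaj7. Abm7 (Ab–Cb–Eb–Gb) is not: scale degree 1 in Ab major carries Ab (I). In Ab minor the chord on that degree is Abm7, so here it functions as i7, borrowed from the parallel minor. Bbdim (Bb–Db–Fb) is not: scale degree 2 in Ab major carries Bbm (ii). In Ab minor the chord on that degree is Bbdim, so here it functions as ii°, borrowed from the parallel minor.

bIIImaj7, i7, ii°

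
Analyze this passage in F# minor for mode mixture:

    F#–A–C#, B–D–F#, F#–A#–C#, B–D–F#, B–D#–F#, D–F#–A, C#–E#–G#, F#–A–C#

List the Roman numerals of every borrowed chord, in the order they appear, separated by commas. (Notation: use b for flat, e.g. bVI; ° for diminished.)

I, IV

In F# minor (with V from harmonic minor) the diatonic chords are F#m, G#dim, A, Bm, C#, D, E. Of the given chords, F#–A–C# = F#m, B–D–F# = Bm, D–F#–A = D and C#–E#–G# = C# are diatonic. But F#–A#–C# is foreign: the diatonic i on degree 1 is F#m, whereas F# comes from F# major. It is labeled I. But B–D#–F# is foreign: the diatonic iv on degree 4 is Bm, whereas B comes from F# major. It is labeled IV.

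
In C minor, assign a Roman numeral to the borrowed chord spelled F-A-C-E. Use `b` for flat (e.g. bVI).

IVmaj7

F is scale degree 4 in C minor. Diatonically C minor has Fm (iv) on that degree; F–A–C–E is instead the major-seventh chord native to C major, so it takes the label IVmaj7.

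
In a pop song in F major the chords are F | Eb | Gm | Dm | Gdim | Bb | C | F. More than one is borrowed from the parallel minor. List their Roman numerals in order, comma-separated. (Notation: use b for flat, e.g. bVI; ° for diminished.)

bVII, ii°

F major has the diatonic set F, Gm, Am, Bb, C, Dm, Edim. F, Gm, Dm, Bb and C all belong to that set. Eb (Eb–G–Bb) doesn't fit — on degree 7 F major would have Edim (vii°). Eb is the degree-7 chord of F minor, so it is the borrowed bVII. Gdim (G–Bb–Db) doesn't fit — on degree 2 F major would have Gm (ii). Gdim is the degree-2 chord of F minor, so it is the borrowed ii°.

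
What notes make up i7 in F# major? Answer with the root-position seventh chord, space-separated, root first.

F# A C# E

i7 is built on scale degree 1, which is F# in both F# major and its parallel. Building the minor-seventh chord from the parallel minor on F#: F#–A–C#–E.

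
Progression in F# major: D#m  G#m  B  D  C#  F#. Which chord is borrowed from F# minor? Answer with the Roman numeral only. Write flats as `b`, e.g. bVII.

bVI

The diatonic triads in F# major are F#, G#m, A#m, B, C#, D#m, E#dim. D#m, G#m, B, C# and F# all belong to that set. D (D–F#–A) doesn't fit — on degree 6 F# major would have D#m (vi). D is the degree-6 chord of F# minor, so it is the borrowed bVI.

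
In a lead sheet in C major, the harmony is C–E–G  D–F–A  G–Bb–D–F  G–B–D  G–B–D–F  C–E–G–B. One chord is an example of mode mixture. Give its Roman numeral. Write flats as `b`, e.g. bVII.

The diatonic triads in C major are C, Dm, Em, F, G, Am, Bdim. Of the given chords, C–E–G = C, D–F–A = Dm, G–B–D = G, G–B–D–F = G7 and C–E–G–B = Cmaj7 are diatonic. But G–Bb–D–F is foreign: the diatonic V on degree 5 is G, whereas Gm7 comes from C minor. It is labeled v7.

v7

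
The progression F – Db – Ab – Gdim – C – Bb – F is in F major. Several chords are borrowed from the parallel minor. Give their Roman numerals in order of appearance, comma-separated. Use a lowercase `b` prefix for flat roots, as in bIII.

bVI, bIII, ii°

In F major the diatonic chords are F, Gm, Am, Bb, C, Dm, Edim. Of the given chords, F, C and Bb are diatonic. But Db (Db–F–Ab) is foreign: the diatonic vi on degree 6 is Dm, whereas Db comes from F minor. It is labeled bVI. Ab (Ab–C–Eb) is not: scale degree 3 in F major carries Am (iii). In F minor the chord on that degree is Ab, so here it functions as bIII, borrowed from the parallel minor. Gdim (G–Bb–Db) doesn't fit — on degree 2 F major would have Gm (ii). Gdim is the degree-2 chord of F minor, so it is the borrowed ii°.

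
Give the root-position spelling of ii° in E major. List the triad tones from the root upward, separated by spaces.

ii° is built on scale degree 2, which is F# in both E major and its parallel. In E minor the chord on F# is F#–A–C.

F# A C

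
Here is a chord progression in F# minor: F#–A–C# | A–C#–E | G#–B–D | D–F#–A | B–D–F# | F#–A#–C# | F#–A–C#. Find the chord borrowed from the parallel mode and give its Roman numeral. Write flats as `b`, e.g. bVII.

I

In F# minor (with V from harmonic minor) the diatonic chords are F#m, G#dim, A, Bm, C#, D, E. F#–A–C# = F#m, A–C#–E = A, G#–B–D = G#dim, D–F#–A = D and B–D–F# = Bm are all diatonic. But F#–A#–C# is foreign: the diatonic i on degree 1 is F#m, whereas F# comes from F# major. It is labeled I.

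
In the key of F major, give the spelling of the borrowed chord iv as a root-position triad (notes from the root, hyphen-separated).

Bb-Db-F

The root, Bb, is scale degree 4 — the same note in F major and F minor; only the chord quality changes. In F minor the chord on Bb is Bb–Db–F.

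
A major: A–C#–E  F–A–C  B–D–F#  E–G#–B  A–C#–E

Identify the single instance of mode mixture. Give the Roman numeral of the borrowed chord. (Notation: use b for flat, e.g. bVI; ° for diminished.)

bVI

A major has the diatonic set A, Bm, C#m, D, E, F#m, G#dim. A–C#–E = A, B–D–F# = Bm and E–G#–B = E all belong to that set. F–A–C is not: scale degree 6 in A major carries F#m (vi). In A minor the chord on that degree is F, so here it functions as bVI, borrowed from the parallel minor.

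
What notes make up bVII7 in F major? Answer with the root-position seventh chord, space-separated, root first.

Eb G Bb Db

The root of bVII7 is the lowered 7th degree: E becomes Eb. Building the dominant-seventh chord from the parallel minor on Eb: Eb–G–Bb–Db.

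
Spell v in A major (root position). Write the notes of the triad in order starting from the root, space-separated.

v is built on scale degree 5, which is E in both A major and its parallel. Building the minor chord from the parallel minor on E: E–G–B.

E G B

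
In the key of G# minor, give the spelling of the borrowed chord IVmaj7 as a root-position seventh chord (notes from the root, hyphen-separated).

C#-E#-G#-B#

The root, C#, is scale degree 4 — the same note in G# minor and G# major; only the chord quality changes. Stacking thirds in G# major on C# gives C#–E#–G#–B#.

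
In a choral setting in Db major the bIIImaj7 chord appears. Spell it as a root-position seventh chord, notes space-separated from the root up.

Scale degree 3 in Db major is F. bIIImaj7 uses the lowered form, Fb, taken from Db minor. In Db minor the chord on Fb is Fb–Ab–Cb–Eb.

Fb Ab Cb Eb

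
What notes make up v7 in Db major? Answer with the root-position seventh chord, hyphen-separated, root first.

Ab-Cb-Eb-Gb

The root, Ab, is scale degree 5 — the same note in Db major and Db minor; only the chord quality changes. Building the minor-seventh chord from the parallel minor on Ab: Ab–Cb–Eb–Gb.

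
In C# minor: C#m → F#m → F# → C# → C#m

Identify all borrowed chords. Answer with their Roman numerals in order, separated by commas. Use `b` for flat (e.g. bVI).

IV, I

The diatonic triads in C# minor (with V from harmonic minor) are C#m, D#dim, E, F#m, G#, A, B. C#m and F#m are both diatonic. F# (F#–A#–C#) doesn't fit — on degree 4 C# minor would have F#m (iv). F# is the degree-4 chord of C# major, so it is the borrowed IV. But C# (C#–E#–G#) is foreign: the diatonic i on degree 1 is C#m, whereas C# comes from C# major. It is labeled I.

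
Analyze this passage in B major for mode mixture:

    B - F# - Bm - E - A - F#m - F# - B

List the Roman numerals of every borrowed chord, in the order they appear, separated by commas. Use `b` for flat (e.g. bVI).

i, bVII, v

B major has the diatonic set B, C#m, D#m, E, F#, G#m, A#dim. B, F# and E all belong to that set. But Bm (B–D–F#) is foreign: the diatonic I on degree 1 is B, whereas Bm comes from B minor. It is labeled i. A (A–C#–E) doesn't fit — on degree 7 B major would have A#dim (vii°). A is the degree-7 chord of B minor, so it is the borrowed bVII. But F#m (F#–A–C#) is foreign: the diatonic V on degree 5 is F#, whereas F#m comes from B minor. It is labeled v.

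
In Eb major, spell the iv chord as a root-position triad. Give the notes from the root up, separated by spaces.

The root, Ab, is scale degree 4 — the same note in Eb major and Eb minor; only the chord quality changes. Stacking thirds in Eb minor on Ab gives Ab–Cb–Eb.

Ab Cb Eb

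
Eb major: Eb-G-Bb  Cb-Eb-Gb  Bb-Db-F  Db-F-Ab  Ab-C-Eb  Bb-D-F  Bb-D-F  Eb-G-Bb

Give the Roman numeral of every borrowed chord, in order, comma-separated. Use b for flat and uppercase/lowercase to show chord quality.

bVI, v, bVII

The diatonic triads in Eb major are Eb, Fm, Gm, Ab, Bb, Cm, Ddim. Of the given chords, Eb–G–Bb = Eb, Ab–C–Eb = Ab and Bb–D–F = Bb are diatonic. Cb–Eb–Gb doesn't fit — on degree 6 Eb major would have Cm (vi). Cb is the degree-6 chord of Eb minor, so it is the borrowed bVI. But Bb–Db–F is foreign: the diatonic V on degree 5 is Bb, whereas Bbm comes from Eb minor. It is labeled v. Db–F–Ab is not: scale degree 7 in Eb major carries Ddim (vii°). In Eb minor the chord on that degree is Db, so here it functions as bVII, borrowed from the parallel minor.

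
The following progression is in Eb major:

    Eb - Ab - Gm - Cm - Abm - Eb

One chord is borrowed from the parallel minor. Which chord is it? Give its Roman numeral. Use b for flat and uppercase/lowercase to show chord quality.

iv

In Eb major the diatonic chords are Eb, Fm, Gm, Ab, Bb, Cm, Ddim. Eb, Ab, Gm and Cm are all diatonic. Abm (Ab–Cb–Eb) is not: scale degree 4 in Eb major carries Ab (IV). In Eb minor the chord on that degree is Abm, so here it functions as iv, borrowed from the parallel minor.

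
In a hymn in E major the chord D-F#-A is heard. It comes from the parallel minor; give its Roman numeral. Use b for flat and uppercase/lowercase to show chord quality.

bVII

The root D is the lowered 7th scale degree — diatonically E major has D# there. The diatonic chord on degree 7 would be D#dim (vii°), but D–F#–A is the major chord from E minor. As a borrowed chord it is labeled bVII.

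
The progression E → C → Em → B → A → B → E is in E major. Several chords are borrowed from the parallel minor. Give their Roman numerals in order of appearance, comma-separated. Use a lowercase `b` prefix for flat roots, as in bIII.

bVI, i

In E major the diatonic chords are E, F#m, G#m, A, B, C#m, D#dim. E, B and A all belong to that set. But C (C–E–G) is foreign: the diatonic vi on degree 6 is C#m, whereas C comes from E minor. It is labeled bVI. Em (E–G–B) is not: scale degree 1 in E major carries E (I). In E minor the chord on that degree is Em, so here it functions as i, borrowed from the parallel minor.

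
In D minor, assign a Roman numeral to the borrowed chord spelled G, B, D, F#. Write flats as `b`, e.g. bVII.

IVmaj7

G is scale degree 4 in D minor. The diatonic chord on degree 4 would be Gm (iv), but G–B–D–F# is the major-seventh chord from D major. As a borrowed chord it is labeled IVmaj7.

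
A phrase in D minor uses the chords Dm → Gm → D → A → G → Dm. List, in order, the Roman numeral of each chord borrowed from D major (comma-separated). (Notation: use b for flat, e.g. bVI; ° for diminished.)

I, IV

In D minor (with V from harmonic minor) the diatonic chords are Dm, Edim, F, Gm, A, Bb, C. Of the given chords, Dm, Gm and A are diatonic. D (D–F#–A) doesn't fit — on degree 1 D minor would have Dm (i). D is the degree-1 chord of D major, so it is the borrowed I. G (G–B–D) is not: scale degree 4 in D minor carries Gm (iv). In D major the chord on that degree is G, so here it functions as IV, borrowed from the parallel major.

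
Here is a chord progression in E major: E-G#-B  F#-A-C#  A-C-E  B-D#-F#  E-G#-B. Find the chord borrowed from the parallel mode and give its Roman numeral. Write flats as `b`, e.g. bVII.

iv

The diatonic triads in E major are E, F#m, G#m, A, B, C#m, D#dim. E–G#–B = E, F#–A–C# = F#m and B–D#–F# = B are all diatonic. But A–C–E is foreign: the diatonic IV on degree 4 is A, whereas Am comes from E minor. It is labeled iv.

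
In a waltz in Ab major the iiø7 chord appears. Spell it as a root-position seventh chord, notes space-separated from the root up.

Bb Db Fb Ab

iiø7 is built on scale degree 2, which is Bb in both Ab major and its parallel. In Ab minor the chord on Bb is Bb–Db–Fb–Ab.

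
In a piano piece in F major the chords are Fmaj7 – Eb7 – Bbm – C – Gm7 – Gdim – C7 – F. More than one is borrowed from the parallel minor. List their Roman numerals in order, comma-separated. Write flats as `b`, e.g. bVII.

F major has the diatonic set F, Gm, Am, Bb, C, Dm, Edim. Fmaj7, C, Gm7, C7 and F all belong to that set. But Eb7 (Eb–G–Bb–Db) is foreign: the diatonic vii° on degree 7 is Edim, whereas Eb7 comes from F minor. It is labeled bVII7. But Bbm (Bb–Db–F) is foreign: the diatonic IV on degree 4 is Bb, whereas Bbm comes from F minor. It is labeled iv. Gdim (G–Bb–Db) is not: scale degree 2 in F major carries Gm (ii). In F minor the chord on that degree is Gdim, so here it functions as ii°, borrowed from the parallel minor.

bVII7, iv, ii°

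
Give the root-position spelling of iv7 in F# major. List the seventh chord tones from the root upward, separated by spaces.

iv7 is built on scale degree 4, which is B in both F# major and its parallel. In F# minor the chord on B is B–D–F#–A.

B D F# A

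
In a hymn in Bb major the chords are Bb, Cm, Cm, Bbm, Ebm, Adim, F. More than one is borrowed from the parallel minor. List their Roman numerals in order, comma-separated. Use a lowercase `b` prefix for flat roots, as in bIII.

Bb major has the diatonic set Bb, Cm, Dm, Eb, F, Gm, Adim. Of the given chords, Bb, Cm, Adim and F are diatonic. Bbm (Bb–Db–F) is not: scale degree 1 in Bb major carries Bb (I). In Bb minor the chord on that degree is Bbm, so here it functions as i, borrowed from the parallel minor. But Ebm (Eb–Gb–Bb) is foreign: the diatonic IV on degree 4 is Eb, whereas Ebm comes from Bb minor. It is labeled iv.

i, iv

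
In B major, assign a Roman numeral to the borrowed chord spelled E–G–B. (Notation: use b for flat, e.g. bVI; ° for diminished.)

iv

E is scale degree 4 in B major. E–G–B is a minor chord — the form found in B minor, not the diatonic IV (E). Borrowed into B major it is written iv.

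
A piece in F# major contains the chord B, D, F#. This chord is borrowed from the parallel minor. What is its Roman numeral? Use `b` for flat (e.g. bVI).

iv

The root B is the diatonic 4th degree of F# major; the borrowing shows in the chord quality. The diatonic chord on degree 4 would be B (IV), but B–D–F# is the minor chord from F# minor. As a borrowed chord it is labeled iv.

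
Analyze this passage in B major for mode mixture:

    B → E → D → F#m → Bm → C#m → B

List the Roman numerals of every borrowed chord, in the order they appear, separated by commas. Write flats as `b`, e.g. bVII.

The diatonic triads in B major are B, C#m, D#m, E, F#, G#m, A#dim. Of the given chords, B, E and C#m are diatonic. D (D–F#–A) is not: scale degree 3 in B major carries D#m (iii). In B minor the chord on that degree is D, so here it functions as bIII, borrowed from the parallel minor. F#m (F#–A–C#) is not: scale degree 5 in B major carries F# (V). In B minor the chord on that degree is F#m, so here it functions as v, borrowed from the parallel minor. Bm (B–D–F#) doesn't fit — on degree 1 B major would have B (I). Bm is the degree-1 chord of B minor, so it is the borrowed i.

bIII, v, i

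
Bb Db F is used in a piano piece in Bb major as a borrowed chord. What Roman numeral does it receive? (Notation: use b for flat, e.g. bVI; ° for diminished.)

i

Bb is scale degree 1 in Bb major. Diatonically Bb major has Bb (I) on that degree; Bb–Db–F is instead the minor chord native to Bb minor, so it takes the label i.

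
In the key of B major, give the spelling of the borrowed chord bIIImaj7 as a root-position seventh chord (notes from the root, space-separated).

bIIImaj7 is built on the lowered scale degree 3. In B major degree 3 is D#; lowered it becomes D. In B minor the chord on D is D–F#–A–C#.

D F# A C#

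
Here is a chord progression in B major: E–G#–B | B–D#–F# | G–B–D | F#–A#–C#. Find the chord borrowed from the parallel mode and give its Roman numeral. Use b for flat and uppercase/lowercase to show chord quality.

The diatonic triads in B major are B, C#m, D#m, E, F#, G#m, A#dim. Of the given chords, E–G#–B = E, B–D#–F# = B and F#–A#–C# = F# are diatonic. G–B–D doesn't fit — on degree 6 B major would have G#m (vi). G is the degree-6 chord of B minor, so it is the borrowed bVI.

bVI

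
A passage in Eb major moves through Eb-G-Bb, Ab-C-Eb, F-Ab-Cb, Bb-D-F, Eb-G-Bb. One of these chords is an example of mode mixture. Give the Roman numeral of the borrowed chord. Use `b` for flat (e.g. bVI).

ii°

The diatonic triads in Eb major are Eb, Fm, Gm, Ab, Bb, Cm, Ddim. Eb–G–Bb = Eb, Ab–C–Eb = Ab and Bb–D–F = Bb all belong to that set. But F–Ab–Cb is foreign: the diatonic ii on degree 2 is Fm, whereas Fdim comes from Eb minor. It is labeled ii°.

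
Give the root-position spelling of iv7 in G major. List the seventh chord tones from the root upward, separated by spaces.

C Eb G Bb

The root, C, is scale degree 4 — the same note in G major and G minor; only the chord quality changes. Building the minor-seventh chord from the parallel minor on C: C–Eb–G–Bb.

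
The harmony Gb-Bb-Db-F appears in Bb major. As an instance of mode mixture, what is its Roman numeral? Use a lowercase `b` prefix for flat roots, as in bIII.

The root Gb is the lowered 6th scale degree — diatonically Bb major has G there. Diatonically Bb major has Gm (vi) on that degree; Gb–Bb–Db–F is instead the major-seventh chord native to Bb minor, so it takes the label bVImaj7.

bVImaj7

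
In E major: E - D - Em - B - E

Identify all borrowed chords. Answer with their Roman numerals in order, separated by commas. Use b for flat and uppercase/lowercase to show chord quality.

bVII, i

The diatonic triads in E major are E, F#m, G#m, A, B, C#m, D#dim. Of the given chords, E and B are diatonic. But D (D–F#–A) is foreign: the diatonic vii° on degree 7 is D#dim, whereas D comes from E minor. It is labeled bVII. Em (E–G–B) doesn't fit — on degree 1 E major would have E (I). Em is the degree-1 chord of E minor, so it is the borrowed i.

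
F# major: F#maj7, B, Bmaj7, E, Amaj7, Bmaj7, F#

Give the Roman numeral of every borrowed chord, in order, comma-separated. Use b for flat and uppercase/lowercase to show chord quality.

bVII, bIIImaj7

In F# major the diatonic chords are F#, G#m, A#m, B, C#, D#m, E#dim. Of the given chords, F#maj7, B, Bmaj7 and F# are diatonic. E (E–G#–B) is not: scale degree 7 in F# major carries E#dim (vii°). In F# minor the chord on that degree is E, so here it functions as bVII, borrowed from the parallel minor. Amaj7 (A–C#–E–G#) doesn't fit — on degree 3 F# major would have A#m (iii). Amaj7 is the degree-3 chord of F# minor, so it is the borrowed bIIImaj7.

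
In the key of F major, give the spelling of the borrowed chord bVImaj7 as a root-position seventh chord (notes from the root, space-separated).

The root of bVImaj7 is the lowered 6th degree: D becomes Db. In F minor the chord on Db is Db–F–Ab–C.

Db F Ab C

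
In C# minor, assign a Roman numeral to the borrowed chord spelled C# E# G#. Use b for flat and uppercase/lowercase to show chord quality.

The root C# is the diatonic 1st degree of C# minor; the borrowing shows in the chord quality. C#–E#–G# is a major chord — the form found in C# major, not the diatonic i (C#m). Borrowed into C# minor it is written I.

I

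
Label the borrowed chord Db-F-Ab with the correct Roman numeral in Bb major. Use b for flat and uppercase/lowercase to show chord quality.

bIII

Db is the lowered form of scale degree 3 in Bb major (the diatonic degree 3 is D). Diatonically Bb major has Dm (iii) on that degree; Db–F–Ab is instead the major chord native to Bb minor, so it takes the label bIII.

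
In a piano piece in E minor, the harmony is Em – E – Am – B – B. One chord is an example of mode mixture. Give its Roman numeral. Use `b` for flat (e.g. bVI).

The diatonic triads in E minor (with V from harmonic minor) are Em, F#dim, G, Am, B, C, D. Em, Am and B are all diatonic. E (E–G#–B) is not: scale degree 1 in E minor carries Em (i). In E major the chord on that degree is E, so here it functions as I, borrowed from the parallel major.

I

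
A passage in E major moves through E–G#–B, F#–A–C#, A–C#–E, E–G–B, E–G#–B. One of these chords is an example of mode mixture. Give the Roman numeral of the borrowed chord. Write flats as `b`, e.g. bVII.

i

The diatonic triads in E major are E, F#m, G#m, A, B, C#m, D#dim. E–G#–B = E, F#–A–C# = F#m and A–C#–E = A are all diatonic. E–G–B is not: scale degree 1 in E major carries E (I). In E minor the chord on that degree is Em, so here it functions as i, borrowed from the parallel minor.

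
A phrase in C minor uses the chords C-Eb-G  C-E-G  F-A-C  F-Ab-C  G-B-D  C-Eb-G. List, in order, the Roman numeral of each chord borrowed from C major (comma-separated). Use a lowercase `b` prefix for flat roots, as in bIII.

I, IV

In C minor (with V from harmonic minor) the diatonic chords are Cm, Ddim, Eb, Fm, G, Ab, Bb. Of the given chords, C–Eb–G = Cm, F–Ab–C = Fm and G–B–D = G are diatonic. C–E–G is not: scale degree 1 in C minor carries Cm (i). In C major the chord on that degree is C, so here it functions as I, borrowed from the parallel major. F–A–C doesn't fit — on degree 4 C minor would have Fm (iv). F is the degree-4 chord of C major, so it is the borrowed IV.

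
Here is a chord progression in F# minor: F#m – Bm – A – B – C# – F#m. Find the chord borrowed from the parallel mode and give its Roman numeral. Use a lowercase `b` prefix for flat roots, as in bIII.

F# minor has the diatonic set F#m, G#dim, A, Bm, C#, D, E (with V from harmonic minor). F#m, Bm, A and C# are all diatonic. B (B–D#–F#) is not: scale degree 4 in F# minor carries Bm (iv). In F# major the chord on that degree is B, so here it functions as IV, borrowed from the parallel major.

IV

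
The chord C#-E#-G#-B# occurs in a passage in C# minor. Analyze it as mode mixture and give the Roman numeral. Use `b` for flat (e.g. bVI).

C# is scale degree 1 in C# minor. C#–E#–G#–B# is a major-seventh chord — the form found in C# major, not the diatonic i (C#m). Borrowed into C# minor it is written Imaj7.

Imaj7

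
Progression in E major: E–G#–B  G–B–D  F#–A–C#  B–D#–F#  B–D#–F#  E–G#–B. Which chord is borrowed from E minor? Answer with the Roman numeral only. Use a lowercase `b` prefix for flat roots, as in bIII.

bIII

In E major the diatonic chords are E, F#m, G#m, A, B, C#m, D#dim. Of the given chords, E–G#–B = E, F#–A–C# = F#m and B–D#–F# = B are diatonic. G–B–D doesn't fit — on degree 3 E major would have G#m (iii). G is the degree-3 chord of E minor, so it is the borrowed bIII.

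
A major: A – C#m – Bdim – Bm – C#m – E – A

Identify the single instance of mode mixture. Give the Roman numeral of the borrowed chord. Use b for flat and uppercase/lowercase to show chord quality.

ii°

A major has the diatonic set A, Bm, C#m, D, E, F#m, G#dim. A, C#m, Bm and E all belong to that set. Bdim (B–D–F) doesn't fit — on degree 2 A major would have Bm (ii). Bdim is the degree-2 chord of A minor, so it is the borrowed ii°.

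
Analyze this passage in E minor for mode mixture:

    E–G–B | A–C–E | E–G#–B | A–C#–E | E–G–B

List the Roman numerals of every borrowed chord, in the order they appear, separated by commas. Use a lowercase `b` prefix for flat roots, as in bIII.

I, IV

The diatonic triads in E minor (with V from harmonic minor) are Em, F#dim, G, Am, B, C, D. E–G–B = Em and A–C–E = Am are both diatonic. But E–G#–B is foreign: the diatonic i on degree 1 is Em, whereas E comes from E major. It is labeled I. A–C#–E is not: scale degree 4 in E minor carries Am (iv). In E major the chord on that degree is A, so here it functions as IV, borrowed from the parallel major.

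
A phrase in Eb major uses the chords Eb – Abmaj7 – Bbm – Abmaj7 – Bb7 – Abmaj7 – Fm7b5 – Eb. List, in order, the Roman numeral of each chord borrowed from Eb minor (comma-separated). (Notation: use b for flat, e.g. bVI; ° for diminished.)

v, iiø7

In Eb major the diatonic chords are Eb, Fm, Gm, Ab, Bb, Cm, Ddim. Of the given chords, Eb, Abmaj7 and Bb7 are diatonic. Bbm (Bb–Db–F) doesn't fit — on degree 5 Eb major would have Bb (V). Bbm is the degree-5 chord of Eb minor, so it is the borrowed v. Fm7b5 (F–Ab–Cb–Eb) is not: scale degree 2 in Eb major carries Fm (ii). In Eb minor the chord on that degree is Fm7b5, so here it functions as iiø7, borrowed from the parallel minor.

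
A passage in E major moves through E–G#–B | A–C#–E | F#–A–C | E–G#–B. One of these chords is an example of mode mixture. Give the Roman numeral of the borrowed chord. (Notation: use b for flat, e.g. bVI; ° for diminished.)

E major has the diatonic set E, F#m, G#m, A, B, C#m, D#dim. Of the given chords, E–G#–B = E and A–C#–E = A are diatonic. But F#–A–C is foreign: the diatonic ii on degree 2 is F#m, whereas F#dim comes from E minor. It is labeled ii°.

ii°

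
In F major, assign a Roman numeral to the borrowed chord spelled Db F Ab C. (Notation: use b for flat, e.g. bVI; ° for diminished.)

bVImaj7

Db is the lowered form of scale degree 6 in F major (the diatonic degree 6 is D). Diatonically F major has Dm (vi) on that degree; Db–F–Ab–C is instead the major-seventh chord native to F minor, so it takes the label bVImaj7.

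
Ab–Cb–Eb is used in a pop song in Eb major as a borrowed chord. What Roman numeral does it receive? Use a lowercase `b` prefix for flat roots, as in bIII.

The root Ab is the diatonic 4th degree of Eb major; the borrowing shows in the chord quality. Ab–Cb–Eb is a minor chord — the form found in Eb minor, not the diatonic IV (Ab). Borrowed into Eb major it is written iv.

iv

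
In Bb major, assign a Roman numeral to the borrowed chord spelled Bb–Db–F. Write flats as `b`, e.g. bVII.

i

Bb is scale degree 1 in Bb major. Diatonically Bb major has Bb (I) on that degree; Bb–Db–F is instead the minor chord native to Bb minor, so it takes the label i.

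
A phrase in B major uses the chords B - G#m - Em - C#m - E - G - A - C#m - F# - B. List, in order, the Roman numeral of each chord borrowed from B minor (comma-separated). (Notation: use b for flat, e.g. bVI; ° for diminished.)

In B major the diatonic chords are B, C#m, D#m, E, F#, G#m, A#dim. B, G#m, C#m, E and F# all belong to that set. But Em (E–G–B) is foreign: the diatonic IV on degree 4 is E, whereas Em comes from B minor. It is labeled iv. G (G–B–D) doesn't fit — on degree 6 B major would have G#m (vi). G is the degree-6 chord of B minor, so it is the borrowed bVI. A (A–C#–E) doesn't fit — on degree 7 B major would have A#dim (vii°). A is the degree-7 chord of B minor, so it is the borrowed bVII.

iv, bVI, bVII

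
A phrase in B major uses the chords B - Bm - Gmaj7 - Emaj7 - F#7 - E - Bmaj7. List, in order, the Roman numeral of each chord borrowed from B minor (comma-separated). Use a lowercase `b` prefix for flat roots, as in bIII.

In B major the diatonic chords are B, C#m, D#m, E, F#, G#m, A#dim. Of the given chords, B, Emaj7, F#7, E and Bmaj7 are diatonic. But Bm (B–D–F#) is foreign: the diatonic I on degree 1 is B, whereas Bm comes from B minor. It is labeled i. Gmaj7 (G–B–D–F#) is not: scale degree 6 in B major carries G#m (vi). In B minor the chord on that degree is Gmaj7, so here it functions as bVImaj7, borrowed from the parallel minor.

i, bVImaj7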